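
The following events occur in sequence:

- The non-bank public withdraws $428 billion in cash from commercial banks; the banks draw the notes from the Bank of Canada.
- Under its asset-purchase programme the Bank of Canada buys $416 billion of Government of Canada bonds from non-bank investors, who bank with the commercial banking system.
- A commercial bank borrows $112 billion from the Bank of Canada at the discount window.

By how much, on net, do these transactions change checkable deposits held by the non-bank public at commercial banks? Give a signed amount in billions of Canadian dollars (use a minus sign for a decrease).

Currency withdrawal $428 billion: non-bank counterparties' bank balances fall → −$428B.
Asset purchase (from non-banks) $416 billion: non-bank counterparties' bank balances rise → +$416B.
Discount-window loan $112 billion: the counterparty is a bank, so public deposits are unchanged → 0.
Net: −428 + 416 + 0 = -$12 billion.

-$12 billion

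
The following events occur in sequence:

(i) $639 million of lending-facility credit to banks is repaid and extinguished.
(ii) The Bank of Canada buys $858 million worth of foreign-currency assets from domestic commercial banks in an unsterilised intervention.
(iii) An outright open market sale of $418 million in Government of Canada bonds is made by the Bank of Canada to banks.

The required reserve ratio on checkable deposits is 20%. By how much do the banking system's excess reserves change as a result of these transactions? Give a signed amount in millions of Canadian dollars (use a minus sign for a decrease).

-$199 million

Discount-window repayment $639 million: reserves −$639M, deposits 0.
FX purchase $858 million: reserves +$858M, deposits 0.
OMO sale (to banks) $418 million: reserves −$418M, deposits 0.
Totals: Δreserves = −$199M, Δdeposits = 0.
Δrequired reserves = 20% × 0 = 0.
Δexcess reserves = Δreserves − Δrequired = −$199M − (0) = -$199 million.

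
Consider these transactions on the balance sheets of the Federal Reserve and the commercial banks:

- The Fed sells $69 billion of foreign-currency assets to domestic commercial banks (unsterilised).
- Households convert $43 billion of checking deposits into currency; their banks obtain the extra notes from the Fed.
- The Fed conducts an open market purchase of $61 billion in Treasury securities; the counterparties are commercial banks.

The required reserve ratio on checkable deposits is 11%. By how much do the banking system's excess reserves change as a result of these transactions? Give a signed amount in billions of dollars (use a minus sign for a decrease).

-$46.27 billion

FX sale $69 billion: reserves −$69B, deposits 0.
Currency withdrawal $43 billion: reserves −$43B, deposits −$43B.
OMO purchase (from banks) $61 billion: reserves +$61B, deposits 0.
Totals: Δreserves = −$51B, Δdeposits = −$43B.
Δrequired reserves = 11% × −$43B = −$4.73B.
Δexcess reserves = Δreserves − Δrequired = −$51B − (−$4.73B) = -$46.27 billion.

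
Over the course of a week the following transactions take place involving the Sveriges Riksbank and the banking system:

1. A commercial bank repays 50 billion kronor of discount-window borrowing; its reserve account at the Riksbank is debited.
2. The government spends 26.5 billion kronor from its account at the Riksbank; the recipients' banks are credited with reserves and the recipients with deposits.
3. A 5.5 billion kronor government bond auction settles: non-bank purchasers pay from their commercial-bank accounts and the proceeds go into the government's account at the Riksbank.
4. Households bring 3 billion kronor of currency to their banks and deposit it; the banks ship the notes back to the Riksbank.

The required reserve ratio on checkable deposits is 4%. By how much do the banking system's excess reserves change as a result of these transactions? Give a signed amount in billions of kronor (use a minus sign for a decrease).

Discount-window repayment 50 billion kronor: reserves −50B, deposits 0.
Government spending 26.5 billion kronor: reserves +26.5B, deposits +26.5B.
Government account inflow 5.5 billion kronor: reserves −5.5B, deposits −5.5B.
Currency deposit 3 billion kronor: reserves +3B, deposits +3B.
Totals: Δreserves = −26B, Δdeposits = +24B.
Δrequired reserves = 4% × +24B = +0.96B.
Δexcess reserves = Δreserves − Δrequired = −26B − (+0.96B) = -26.96 billion.

-26.96 billion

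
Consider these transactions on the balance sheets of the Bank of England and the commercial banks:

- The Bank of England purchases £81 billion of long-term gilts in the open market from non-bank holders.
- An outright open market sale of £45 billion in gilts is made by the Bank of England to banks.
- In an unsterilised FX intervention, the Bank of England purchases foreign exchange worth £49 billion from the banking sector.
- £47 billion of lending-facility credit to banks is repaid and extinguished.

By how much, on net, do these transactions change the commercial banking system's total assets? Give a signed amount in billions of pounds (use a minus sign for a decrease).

+£34 billion

Bank of England balance sheet:
  Assets:      Securities +£36B, Loans to banks −£47B, Foreign assets +£49B
  Liabilities: Bank reserves +£38B
Commercial banking system:
  Assets:      Reserves at CB +£38B, Securities +£45B, Foreign assets −£49B
  Liabilities: Checkable deposits +£81B, Borrowings from CB −£47B
Change in total bank assets = +£34 billion.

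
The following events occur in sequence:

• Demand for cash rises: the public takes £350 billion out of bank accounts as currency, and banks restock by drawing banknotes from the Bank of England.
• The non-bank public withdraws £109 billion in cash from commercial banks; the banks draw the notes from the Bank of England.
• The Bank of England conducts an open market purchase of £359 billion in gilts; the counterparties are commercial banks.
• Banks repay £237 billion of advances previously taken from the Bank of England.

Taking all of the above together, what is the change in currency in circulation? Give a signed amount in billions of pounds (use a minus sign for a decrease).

Bank of England balance sheet:
  Assets:      Securities +£359B, Loans to banks −£237B
  Liabilities: Bank reserves −£337B, Currency in circulation +£459B
Commercial banking system:
  Assets:      Reserves at CB −£337B, Securities −£359B
  Liabilities: Checkable deposits −£459B, Borrowings from CB −£237B
So the change in currency in circulation is +£459 billion.

+£459 billion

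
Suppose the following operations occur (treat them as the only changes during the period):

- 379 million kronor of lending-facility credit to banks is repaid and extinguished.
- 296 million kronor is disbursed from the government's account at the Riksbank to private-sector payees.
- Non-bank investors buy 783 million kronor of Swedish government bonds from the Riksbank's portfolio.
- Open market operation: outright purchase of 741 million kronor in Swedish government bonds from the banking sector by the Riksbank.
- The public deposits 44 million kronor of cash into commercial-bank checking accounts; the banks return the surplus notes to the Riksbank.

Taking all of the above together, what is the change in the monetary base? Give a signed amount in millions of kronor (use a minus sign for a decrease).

-125 million

Riksbank balance sheet:
  Assets:      Securities −42M, Loans to banks −379M
  Liabilities: Bank reserves −81M, Currency in circulation −44M, Government deposits −296M
Monetary base = currency + reserves: −44M + (−81M) = -125 million.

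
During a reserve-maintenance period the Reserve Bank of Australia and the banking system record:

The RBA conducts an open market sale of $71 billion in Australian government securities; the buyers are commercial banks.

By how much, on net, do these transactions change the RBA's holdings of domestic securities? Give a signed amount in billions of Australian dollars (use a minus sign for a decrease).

RBA balance sheet:
  Assets:      Securities −$71B
  Liabilities: Bank reserves −$71B
Commercial banking system:
  Assets:      Reserves at CB −$71B, Securities +$71B
  Liabilities: no change
So the change in the RBA's holdings of domestic securities is -$71 billion.

-$71 billion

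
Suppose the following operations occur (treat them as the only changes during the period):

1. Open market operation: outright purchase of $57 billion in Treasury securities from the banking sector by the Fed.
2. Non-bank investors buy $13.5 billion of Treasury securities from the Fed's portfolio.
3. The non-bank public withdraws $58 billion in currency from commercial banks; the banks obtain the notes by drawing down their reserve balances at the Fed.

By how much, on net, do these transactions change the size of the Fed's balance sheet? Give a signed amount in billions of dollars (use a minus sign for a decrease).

+$43.5 billion

Fed balance sheet:
  Assets:      Securities +$43.5B
  Liabilities: Bank reserves −$14.5B, Currency in circulation +$58B
Change in total Fed assets = +$43.5 billion.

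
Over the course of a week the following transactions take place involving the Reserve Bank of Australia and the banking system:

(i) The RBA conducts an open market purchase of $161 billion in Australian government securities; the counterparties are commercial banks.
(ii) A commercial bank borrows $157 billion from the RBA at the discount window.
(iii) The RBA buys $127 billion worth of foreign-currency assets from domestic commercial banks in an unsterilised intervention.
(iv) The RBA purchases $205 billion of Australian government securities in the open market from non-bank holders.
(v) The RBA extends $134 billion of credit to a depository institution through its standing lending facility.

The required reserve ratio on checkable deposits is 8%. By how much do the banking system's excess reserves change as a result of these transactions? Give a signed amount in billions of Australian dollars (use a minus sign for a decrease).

OMO purchase (from banks) $161 billion: reserves +$161B, deposits 0.
Discount-window loan $157 billion: reserves +$157B, deposits 0.
FX purchase $127 billion: reserves +$127B, deposits 0.
Asset purchase (from non-banks) $205 billion: reserves +$205B, deposits +$205B.
Discount-window loan $134 billion: reserves +$134B, deposits 0.
Totals: Δreserves = +$784B, Δdeposits = +$205B.
Δrequired reserves = 8% × +$205B = +$16.4B.
Δexcess reserves = Δreserves − Δrequired = +$784B − (+$16.4B) = +$767.6 billion.

+$767.6 billion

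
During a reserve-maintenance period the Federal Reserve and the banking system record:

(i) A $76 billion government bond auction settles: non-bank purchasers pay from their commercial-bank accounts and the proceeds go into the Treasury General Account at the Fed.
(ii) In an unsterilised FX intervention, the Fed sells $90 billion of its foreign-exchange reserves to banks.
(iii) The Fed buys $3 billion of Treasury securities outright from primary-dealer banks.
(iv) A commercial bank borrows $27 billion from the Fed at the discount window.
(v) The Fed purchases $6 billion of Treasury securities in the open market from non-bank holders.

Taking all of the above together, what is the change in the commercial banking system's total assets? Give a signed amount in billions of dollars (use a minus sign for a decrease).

Government account inflow $76 billion: bank balance sheets shrink → −$76B.
FX sale $90 billion: just an asset swap on bank balance sheets → 0.
OMO purchase (from banks) $3 billion: just an asset swap on bank balance sheets → 0.
Discount-window loan $27 billion: bank balance sheets expand → +$27B.
Asset purchase (from non-banks) $6 billion: bank balance sheets expand → +$6B.
Net: −76 + 0 + 0 + 27 + 6 = -$43 billion.

-$43 billion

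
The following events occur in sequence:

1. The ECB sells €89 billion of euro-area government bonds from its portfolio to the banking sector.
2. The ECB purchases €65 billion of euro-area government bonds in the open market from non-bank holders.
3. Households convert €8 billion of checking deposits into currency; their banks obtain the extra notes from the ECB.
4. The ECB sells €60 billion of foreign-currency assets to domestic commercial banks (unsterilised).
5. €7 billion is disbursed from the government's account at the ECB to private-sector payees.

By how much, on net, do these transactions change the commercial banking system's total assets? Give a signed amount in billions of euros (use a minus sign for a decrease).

ECB balance sheet:
  Assets:      Securities −€24B, Foreign assets −€60B
  Liabilities: Bank reserves −€85B, Currency in circulation +€8B, Government deposits −€7B
Commercial banking system:
  Assets:      Reserves at CB −€85B, Securities +€89B, Foreign assets +€60B
  Liabilities: Checkable deposits +€64B
Change in total bank assets = +€64 billion.

+€64 billion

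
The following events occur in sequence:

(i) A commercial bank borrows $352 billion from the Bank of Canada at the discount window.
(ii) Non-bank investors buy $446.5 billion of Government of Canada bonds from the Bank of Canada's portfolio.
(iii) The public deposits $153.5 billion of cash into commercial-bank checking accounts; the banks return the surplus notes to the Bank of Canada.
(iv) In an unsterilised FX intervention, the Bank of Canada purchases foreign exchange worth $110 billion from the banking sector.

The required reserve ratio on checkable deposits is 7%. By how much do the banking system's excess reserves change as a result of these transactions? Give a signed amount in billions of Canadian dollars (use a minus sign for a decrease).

Discount-window loan $352 billion: reserves +$352B, deposits 0.
Asset sale (to non-banks) $446.5 billion: reserves −$446.5B, deposits −$446.5B.
Currency deposit $153.5 billion: reserves +$153.5B, deposits +$153.5B.
FX purchase $110 billion: reserves +$110B, deposits 0.
Totals: Δreserves = +$169B, Δdeposits = −$293B.
Δrequired reserves = 7% × −$293B = −$20.51B.
Δexcess reserves = Δreserves − Δrequired = +$169B − (−$20.51B) = +$189.51 billion.

+$189.51 billion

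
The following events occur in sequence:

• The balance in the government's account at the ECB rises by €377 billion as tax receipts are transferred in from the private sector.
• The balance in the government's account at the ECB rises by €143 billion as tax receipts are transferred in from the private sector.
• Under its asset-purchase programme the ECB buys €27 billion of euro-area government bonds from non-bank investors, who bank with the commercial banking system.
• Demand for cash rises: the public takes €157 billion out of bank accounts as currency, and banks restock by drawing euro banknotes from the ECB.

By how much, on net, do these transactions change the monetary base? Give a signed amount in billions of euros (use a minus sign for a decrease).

ECB balance sheet:
  Assets:      Securities +€27B
  Liabilities: Bank reserves −€650B, Currency in circulation +€157B, Government deposits +€520B
Commercial banking system:
  Assets:      Reserves at CB −€650B
  Liabilities: Checkable deposits −€650B
Monetary base = currency + reserves: +€157B + (−€650B) = -€493 billion.

-€493 billion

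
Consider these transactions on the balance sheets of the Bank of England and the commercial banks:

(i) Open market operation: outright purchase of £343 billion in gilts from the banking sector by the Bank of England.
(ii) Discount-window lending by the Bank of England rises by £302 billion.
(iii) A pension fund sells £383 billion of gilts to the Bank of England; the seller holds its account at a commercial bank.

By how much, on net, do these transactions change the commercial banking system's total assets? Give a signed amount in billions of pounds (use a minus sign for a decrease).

OMO purchase (from banks) £343 billion: just an asset swap on bank balance sheets → 0.
Discount-window loan £302 billion: bank balance sheets expand → +£302B.
Asset purchase (from non-banks) £383 billion: bank balance sheets expand → +£383B.
Net: 0 + 302 + 383 = +£685 billion.

+£685 billion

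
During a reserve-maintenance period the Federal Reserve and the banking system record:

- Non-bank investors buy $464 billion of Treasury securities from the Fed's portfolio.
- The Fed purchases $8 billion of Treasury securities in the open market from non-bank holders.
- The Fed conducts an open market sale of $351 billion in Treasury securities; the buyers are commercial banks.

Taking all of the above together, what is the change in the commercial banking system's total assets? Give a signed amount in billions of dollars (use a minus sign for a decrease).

-$456 billion

Fed balance sheet:
  Assets:      Securities −$807B
  Liabilities: Bank reserves −$807B
Commercial banking system:
  Assets:      Reserves at CB −$807B, Securities +$351B
  Liabilities: Checkable deposits −$456B
Change in total bank assets = -$456 billion.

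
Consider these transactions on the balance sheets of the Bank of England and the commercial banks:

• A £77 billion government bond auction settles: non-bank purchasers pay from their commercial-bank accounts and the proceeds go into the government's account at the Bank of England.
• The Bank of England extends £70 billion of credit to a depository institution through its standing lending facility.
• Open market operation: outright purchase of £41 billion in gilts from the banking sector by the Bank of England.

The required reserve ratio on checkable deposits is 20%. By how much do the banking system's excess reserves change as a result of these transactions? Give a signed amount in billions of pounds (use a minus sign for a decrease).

+£49.4 billion

Government account inflow £77 billion: reserves −£77B, deposits −£77B.
Discount-window loan £70 billion: reserves +£70B, deposits 0.
OMO purchase (from banks) £41 billion: reserves +£41B, deposits 0.
Totals: Δreserves = +£34B, Δdeposits = −£77B.
Δrequired reserves = 20% × −£77B = −£15.4B.
Δexcess reserves = Δreserves − Δrequired = +£34B − (−£15.4B) = +£49.4 billion.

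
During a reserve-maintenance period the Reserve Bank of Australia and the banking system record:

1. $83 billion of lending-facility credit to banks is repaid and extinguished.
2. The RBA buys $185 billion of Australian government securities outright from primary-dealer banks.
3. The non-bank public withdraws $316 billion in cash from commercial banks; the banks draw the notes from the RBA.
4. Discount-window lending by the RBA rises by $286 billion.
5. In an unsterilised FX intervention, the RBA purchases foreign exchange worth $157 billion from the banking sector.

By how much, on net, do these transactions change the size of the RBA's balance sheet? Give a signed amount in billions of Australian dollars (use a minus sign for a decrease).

RBA balance sheet:
  Assets:      Securities +$185B, Loans to banks +$203B, Foreign assets +$157B
  Liabilities: Bank reserves +$229B, Currency in circulation +$316B
Commercial banking system:
  Assets:      Reserves at CB +$229B, Securities −$185B, Foreign assets −$157B
  Liabilities: Checkable deposits −$316B, Borrowings from CB +$203B
Change in total RBA assets = +$545 billion.

+$545 billion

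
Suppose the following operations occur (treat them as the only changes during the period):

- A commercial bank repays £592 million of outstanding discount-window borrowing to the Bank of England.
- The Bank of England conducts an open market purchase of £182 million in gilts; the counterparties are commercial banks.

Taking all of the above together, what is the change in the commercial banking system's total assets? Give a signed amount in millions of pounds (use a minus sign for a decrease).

-£592 million

Discount-window repayment £592 million: bank balance sheets shrink → −£592M.
OMO purchase (from banks) £182 million: just an asset swap on bank balance sheets → 0.
Net: −592 + 0 = -£592 million.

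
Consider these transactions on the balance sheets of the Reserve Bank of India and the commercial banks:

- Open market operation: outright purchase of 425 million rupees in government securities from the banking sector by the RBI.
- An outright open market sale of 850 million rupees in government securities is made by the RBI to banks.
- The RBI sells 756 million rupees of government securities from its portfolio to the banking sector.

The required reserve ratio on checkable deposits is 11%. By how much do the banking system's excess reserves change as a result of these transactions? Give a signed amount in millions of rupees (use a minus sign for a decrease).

-1181 million

OMO purchase (from banks) 425 million rupees: reserves +425M, deposits 0.
OMO sale (to banks) 850 million rupees: reserves −850M, deposits 0.
OMO sale (to banks) 756 million rupees: reserves −756M, deposits 0.
Totals: Δreserves = −1181M, Δdeposits = 0.
Δrequired reserves = 11% × 0 = 0.
Δexcess reserves = Δreserves − Δrequired = −1181M − (0) = -1181 million.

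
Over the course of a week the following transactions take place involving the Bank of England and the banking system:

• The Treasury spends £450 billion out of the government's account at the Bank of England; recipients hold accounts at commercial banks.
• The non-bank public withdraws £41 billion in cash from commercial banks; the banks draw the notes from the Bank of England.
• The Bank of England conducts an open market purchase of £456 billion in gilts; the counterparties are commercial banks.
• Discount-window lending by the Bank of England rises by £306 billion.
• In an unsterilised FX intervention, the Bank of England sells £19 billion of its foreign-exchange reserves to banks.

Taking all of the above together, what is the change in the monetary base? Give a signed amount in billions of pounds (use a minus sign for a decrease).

+£1193 billion

Government spending £450 billion: a non-base liability converts back to reserves → +£450B.
Currency withdrawal £41 billion: just a shift between currency and reserves — both are base money → 0.
OMO purchase (from banks) £456 billion: Bank of England balance sheet expands → +£456B.
Discount-window loan £306 billion: Bank of England balance sheet expands → +£306B.
FX sale £19 billion: Bank of England balance sheet contracts → −£19B.
Net: 450 + 0 + 456 + 306 − 19 = +£1193 billion.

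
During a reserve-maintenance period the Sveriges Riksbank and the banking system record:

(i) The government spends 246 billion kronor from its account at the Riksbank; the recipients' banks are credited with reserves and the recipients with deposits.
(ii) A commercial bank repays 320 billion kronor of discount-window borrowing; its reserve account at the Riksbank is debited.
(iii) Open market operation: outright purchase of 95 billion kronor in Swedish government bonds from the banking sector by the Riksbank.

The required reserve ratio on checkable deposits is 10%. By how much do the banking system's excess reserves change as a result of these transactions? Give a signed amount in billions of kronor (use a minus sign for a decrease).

-3.6 billion

Government spending 246 billion kronor: reserves +246B, deposits +246B.
Discount-window repayment 320 billion kronor: reserves −320B, deposits 0.
OMO purchase (from banks) 95 billion kronor: reserves +95B, deposits 0.
Totals: Δreserves = +21B, Δdeposits = +246B.
Δrequired reserves = 10% × +246B = +24.6B.
Δexcess reserves = Δreserves − Δrequired = +21B − (+24.6B) = -3.6 billion.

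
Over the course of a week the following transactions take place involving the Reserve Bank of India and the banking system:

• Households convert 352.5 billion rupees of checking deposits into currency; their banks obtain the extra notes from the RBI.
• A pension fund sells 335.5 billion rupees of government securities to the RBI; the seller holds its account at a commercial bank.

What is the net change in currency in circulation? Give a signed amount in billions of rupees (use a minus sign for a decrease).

RBI balance sheet:
  Assets:      Securities +335.5B
  Liabilities: Bank reserves −17B, Currency in circulation +352.5B
Commercial banking system:
  Assets:      Reserves at CB −17B
  Liabilities: Checkable deposits −17B
So the change in currency in circulation is +352.5 billion.

+352.5 billion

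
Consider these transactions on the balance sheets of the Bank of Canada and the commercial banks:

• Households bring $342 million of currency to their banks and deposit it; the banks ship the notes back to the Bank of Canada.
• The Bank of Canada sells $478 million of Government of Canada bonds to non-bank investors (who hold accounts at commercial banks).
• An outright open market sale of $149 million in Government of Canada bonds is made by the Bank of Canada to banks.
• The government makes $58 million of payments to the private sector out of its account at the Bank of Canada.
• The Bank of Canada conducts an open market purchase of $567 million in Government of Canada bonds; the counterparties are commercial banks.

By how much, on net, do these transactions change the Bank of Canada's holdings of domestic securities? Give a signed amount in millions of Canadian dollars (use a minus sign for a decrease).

-$60 million

Bank of Canada balance sheet:
  Assets:      Securities −$60M
  Liabilities: Bank reserves +$340M, Currency in circulation −$342M, Government deposits −$58M
Commercial banking system:
  Assets:      Reserves at CB +$340M, Securities −$418M
  Liabilities: Checkable deposits −$78M
So the change in the Bank of Canada's holdings of domestic securities is -$60 million.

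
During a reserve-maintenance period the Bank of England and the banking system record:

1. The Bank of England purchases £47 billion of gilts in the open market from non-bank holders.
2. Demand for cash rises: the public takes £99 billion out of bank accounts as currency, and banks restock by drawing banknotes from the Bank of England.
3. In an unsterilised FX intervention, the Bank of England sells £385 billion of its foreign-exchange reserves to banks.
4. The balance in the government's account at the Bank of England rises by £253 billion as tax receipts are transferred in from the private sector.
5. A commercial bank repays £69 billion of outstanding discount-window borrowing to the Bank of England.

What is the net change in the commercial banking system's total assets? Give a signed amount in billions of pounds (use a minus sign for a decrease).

-£374 billion

Asset purchase (from non-banks) £47 billion: bank balance sheets expand → +£47B.
Currency withdrawal £99 billion: bank balance sheets shrink → −£99B.
FX sale £385 billion: just an asset swap on bank balance sheets → 0.
Government account inflow £253 billion: bank balance sheets shrink → −£253B.
Discount-window repayment £69 billion: bank balance sheets shrink → −£69B.
Net: 47 − 99 + 0 − 253 − 69 = -£374 billion.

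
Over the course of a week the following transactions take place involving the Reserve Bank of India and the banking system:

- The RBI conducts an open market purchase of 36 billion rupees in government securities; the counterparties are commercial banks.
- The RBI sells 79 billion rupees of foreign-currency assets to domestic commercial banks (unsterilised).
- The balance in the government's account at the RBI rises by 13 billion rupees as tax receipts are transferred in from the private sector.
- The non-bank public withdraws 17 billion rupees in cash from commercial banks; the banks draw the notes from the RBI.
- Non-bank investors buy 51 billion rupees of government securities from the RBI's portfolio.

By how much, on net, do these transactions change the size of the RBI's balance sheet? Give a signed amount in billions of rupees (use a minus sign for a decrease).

-94 billion

RBI balance sheet:
  Assets:      Securities −15B, Foreign assets −79B
  Liabilities: Bank reserves −124B, Currency in circulation +17B, Government deposits +13B
Change in total RBI assets = -94 billion.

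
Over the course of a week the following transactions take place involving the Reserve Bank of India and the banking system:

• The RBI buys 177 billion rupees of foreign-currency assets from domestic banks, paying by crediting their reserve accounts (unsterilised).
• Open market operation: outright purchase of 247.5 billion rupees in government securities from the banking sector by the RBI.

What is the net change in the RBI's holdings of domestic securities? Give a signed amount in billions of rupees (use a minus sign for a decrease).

+247.5 billion

FX purchase 177 billion rupees: the RBI's securities portfolio is untouched → 0.
OMO purchase (from banks) 247.5 billion rupees: securities added to the RBI's portfolio → +247.5B.
Net: 0 + 247.5 = +247.5 billion.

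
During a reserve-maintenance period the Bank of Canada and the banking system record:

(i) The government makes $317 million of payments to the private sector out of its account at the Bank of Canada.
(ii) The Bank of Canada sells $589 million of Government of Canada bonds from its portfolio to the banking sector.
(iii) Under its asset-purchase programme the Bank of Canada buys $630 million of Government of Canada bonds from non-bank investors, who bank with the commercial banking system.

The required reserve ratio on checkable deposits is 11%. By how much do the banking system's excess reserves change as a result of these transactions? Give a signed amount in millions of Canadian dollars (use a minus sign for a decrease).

Government spending $317 million: reserves +$317M, deposits +$317M.
OMO sale (to banks) $589 million: reserves −$589M, deposits 0.
Asset purchase (from non-banks) $630 million: reserves +$630M, deposits +$630M.
Totals: Δreserves = +$358M, Δdeposits = +$947M.
Δrequired reserves = 11% × +$947M = +$104.17M.
Δexcess reserves = Δreserves − Δrequired = +$358M − (+$104.17M) = +$253.83 million.

+$253.83 million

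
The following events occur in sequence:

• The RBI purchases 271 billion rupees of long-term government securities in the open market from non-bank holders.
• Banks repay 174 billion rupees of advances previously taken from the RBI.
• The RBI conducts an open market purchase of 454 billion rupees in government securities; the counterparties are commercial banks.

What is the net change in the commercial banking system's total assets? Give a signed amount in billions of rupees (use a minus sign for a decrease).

Asset purchase (from non-banks) 271 billion rupees: bank balance sheets expand → +271B.
Discount-window repayment 174 billion rupees: bank balance sheets shrink → −174B.
OMO purchase (from banks) 454 billion rupees: just an asset swap on bank balance sheets → 0.
Net: 271 − 174 + 0 = +97 billion.

+97 billion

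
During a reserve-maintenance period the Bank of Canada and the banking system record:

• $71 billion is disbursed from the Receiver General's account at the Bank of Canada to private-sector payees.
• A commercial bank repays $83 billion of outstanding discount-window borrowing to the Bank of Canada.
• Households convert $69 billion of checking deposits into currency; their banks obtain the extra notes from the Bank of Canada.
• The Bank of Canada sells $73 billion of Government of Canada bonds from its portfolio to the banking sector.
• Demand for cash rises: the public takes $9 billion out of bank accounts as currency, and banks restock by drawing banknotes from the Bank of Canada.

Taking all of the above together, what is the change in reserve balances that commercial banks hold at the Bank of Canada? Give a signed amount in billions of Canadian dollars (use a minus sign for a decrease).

-$163 billion

Bank of Canada balance sheet:
  Assets:      Securities −$73B, Loans to banks −$83B
  Liabilities: Bank reserves −$163B, Currency in circulation +$78B, Government deposits −$71B
So the change in reserve balances that commercial banks hold at the Bank of Canada is -$163 billion.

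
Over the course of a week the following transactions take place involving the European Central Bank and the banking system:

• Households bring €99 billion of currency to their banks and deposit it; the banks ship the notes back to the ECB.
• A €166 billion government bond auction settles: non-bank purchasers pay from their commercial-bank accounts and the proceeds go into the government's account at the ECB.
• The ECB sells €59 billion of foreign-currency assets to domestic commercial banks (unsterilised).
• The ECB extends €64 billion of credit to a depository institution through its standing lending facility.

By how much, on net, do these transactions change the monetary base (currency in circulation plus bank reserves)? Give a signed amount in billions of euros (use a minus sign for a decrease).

Currency deposit €99 billion: just a shift between currency and reserves — both are base money → 0.
Government account inflow €166 billion: reserves shift to a non-base liability → −€166B.
FX sale €59 billion: ECB balance sheet contracts → −€59B.
Discount-window loan €64 billion: ECB balance sheet expands → +€64B.
Net: 0 − 166 − 59 + 64 = -€161 billion.

-€161 billion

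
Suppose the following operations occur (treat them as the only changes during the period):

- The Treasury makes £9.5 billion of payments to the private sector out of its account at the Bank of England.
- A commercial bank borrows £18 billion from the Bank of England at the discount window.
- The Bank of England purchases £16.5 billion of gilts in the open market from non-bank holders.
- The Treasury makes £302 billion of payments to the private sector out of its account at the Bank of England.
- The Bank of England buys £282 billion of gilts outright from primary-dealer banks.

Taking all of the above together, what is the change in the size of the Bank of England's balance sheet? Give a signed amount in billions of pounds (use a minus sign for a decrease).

+£316.5 billion

Government spending £9.5 billion: only the composition of liabilities changes → 0.
Discount-window loan £18 billion: a Bank of England asset is acquired → +£18B.
Asset purchase (from non-banks) £16.5 billion: a Bank of England asset is acquired → +£16.5B.
Government spending £302 billion: only the composition of liabilities changes → 0.
OMO purchase (from banks) £282 billion: a Bank of England asset is acquired → +£282B.
Net: 0 + 18 + 16.5 + 0 + 282 = +£316.5 billion.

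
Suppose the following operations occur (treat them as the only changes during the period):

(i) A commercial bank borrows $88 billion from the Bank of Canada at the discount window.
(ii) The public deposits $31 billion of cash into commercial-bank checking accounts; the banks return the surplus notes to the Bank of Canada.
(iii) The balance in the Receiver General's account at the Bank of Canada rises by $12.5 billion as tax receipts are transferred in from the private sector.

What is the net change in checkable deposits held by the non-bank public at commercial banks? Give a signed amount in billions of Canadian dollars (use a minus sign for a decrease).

Discount-window loan $88 billion: the counterparty is a bank, so public deposits are unchanged → 0.
Currency deposit $31 billion: non-bank counterparties' bank balances rise → +$31B.
Government account inflow $12.5 billion: non-bank counterparties' bank balances fall → −$12.5B.
Net: 0 + 31 − 12.5 = +$18.5 billion.

+$18.5 billion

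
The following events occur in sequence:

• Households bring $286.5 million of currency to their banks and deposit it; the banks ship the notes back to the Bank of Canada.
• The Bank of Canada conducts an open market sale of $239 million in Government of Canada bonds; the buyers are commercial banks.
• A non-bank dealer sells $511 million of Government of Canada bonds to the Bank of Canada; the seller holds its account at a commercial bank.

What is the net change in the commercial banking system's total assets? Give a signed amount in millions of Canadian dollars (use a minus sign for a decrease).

+$797.5 million

Currency deposit $286.5 million: bank balance sheets expand → +$286.5M.
OMO sale (to banks) $239 million: just an asset swap on bank balance sheets → 0.
Asset purchase (from non-banks) $511 million: bank balance sheets expand → +$511M.
Net: 286.5 + 0 + 511 = +$797.5 million.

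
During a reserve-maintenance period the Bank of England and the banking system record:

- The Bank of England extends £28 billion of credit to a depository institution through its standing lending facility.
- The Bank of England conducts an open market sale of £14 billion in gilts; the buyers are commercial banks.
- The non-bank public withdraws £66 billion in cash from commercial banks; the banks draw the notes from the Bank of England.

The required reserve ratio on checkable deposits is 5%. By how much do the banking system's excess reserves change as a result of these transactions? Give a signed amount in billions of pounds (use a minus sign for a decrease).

-£48.7 billion

Discount-window loan £28 billion: reserves +£28B, deposits 0.
OMO sale (to banks) £14 billion: reserves −£14B, deposits 0.
Currency withdrawal £66 billion: reserves −£66B, deposits −£66B.
Totals: Δreserves = −£52B, Δdeposits = −£66B.
Δrequired reserves = 5% × −£66B = −£3.3B.
Δexcess reserves = Δreserves − Δrequired = −£52B − (−£3.3B) = -£48.7 billion.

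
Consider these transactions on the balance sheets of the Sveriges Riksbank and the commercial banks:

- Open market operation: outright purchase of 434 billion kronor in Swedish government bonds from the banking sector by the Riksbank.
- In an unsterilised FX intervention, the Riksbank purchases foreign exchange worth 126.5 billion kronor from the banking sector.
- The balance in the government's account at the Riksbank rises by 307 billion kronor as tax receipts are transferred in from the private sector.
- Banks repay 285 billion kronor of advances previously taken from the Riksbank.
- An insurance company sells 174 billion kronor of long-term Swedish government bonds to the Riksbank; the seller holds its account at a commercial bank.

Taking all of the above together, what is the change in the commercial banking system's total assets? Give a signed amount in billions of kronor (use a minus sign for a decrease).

-418 billion

Riksbank balance sheet:
  Assets:      Securities +608B, Loans to banks −285B, Foreign assets +126.5B
  Liabilities: Bank reserves +142.5B, Government deposits +307B
Commercial banking system:
  Assets:      Reserves at CB +142.5B, Securities −434B, Foreign assets −126.5B
  Liabilities: Checkable deposits −133B, Borrowings from CB −285B
Change in total bank assets = -418 billion.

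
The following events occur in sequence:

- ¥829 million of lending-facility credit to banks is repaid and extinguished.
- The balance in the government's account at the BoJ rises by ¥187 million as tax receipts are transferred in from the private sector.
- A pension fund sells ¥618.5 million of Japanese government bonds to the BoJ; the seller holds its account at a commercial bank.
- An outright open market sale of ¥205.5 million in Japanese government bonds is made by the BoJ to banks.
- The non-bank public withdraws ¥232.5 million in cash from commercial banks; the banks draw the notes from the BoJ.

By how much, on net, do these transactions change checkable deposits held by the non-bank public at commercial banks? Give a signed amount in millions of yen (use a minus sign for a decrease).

Discount-window repayment ¥829 million: the counterparty is a bank, so public deposits are unchanged → 0.
Government account inflow ¥187 million: non-bank counterparties' bank balances fall → −¥187M.
Asset purchase (from non-banks) ¥618.5 million: non-bank counterparties' bank balances rise → +¥618.5M.
OMO sale (to banks) ¥205.5 million: the counterparty is a bank, so public deposits are unchanged → 0.
Currency withdrawal ¥232.5 million: non-bank counterparties' bank balances fall → −¥232.5M.
Net: 0 − 187 + 618.5 + 0 − 232.5 = +¥199 million.

+¥199 million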